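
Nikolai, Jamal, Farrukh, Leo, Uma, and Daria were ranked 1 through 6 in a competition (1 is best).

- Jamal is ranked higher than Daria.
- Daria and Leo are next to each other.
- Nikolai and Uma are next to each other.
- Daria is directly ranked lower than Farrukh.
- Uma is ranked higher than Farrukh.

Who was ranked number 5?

With clues 1–2, Jamal is ruled out for rank 5.
With clues 1–3, Farrukh is ruled out for rank 5.
With clues 1–4, Leo is ruled out for rank 5.
With clues 1–5, Nikolai and Uma are ruled out for rank 5.
So rank 5 is Daria.

Daria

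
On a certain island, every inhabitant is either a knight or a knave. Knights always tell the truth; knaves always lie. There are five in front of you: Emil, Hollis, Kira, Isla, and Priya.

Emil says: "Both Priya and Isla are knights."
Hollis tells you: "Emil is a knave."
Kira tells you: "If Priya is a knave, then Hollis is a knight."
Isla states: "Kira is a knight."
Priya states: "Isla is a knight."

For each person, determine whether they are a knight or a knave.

Consider Emil. Suppose Emil is a knave.
Then no assignment of the remaining roles makes every statement match its speaker's type — contradiction.
So Emil is a knight.
With that fixed, Hollis's statement is false, so Hollis is a knave.
Consider Kira. Suppose Kira is a knave.
Then no assignment of the remaining roles makes every statement match its speaker's type — contradiction.
So Kira is a knight.
With that fixed, Isla's statement is true, so Isla is a knight.
With that fixed, Priya's statement is true, so Priya is a knight.

Emil: knight, Hollis: knave, Kira: knight, Isla: knight, Priya: knight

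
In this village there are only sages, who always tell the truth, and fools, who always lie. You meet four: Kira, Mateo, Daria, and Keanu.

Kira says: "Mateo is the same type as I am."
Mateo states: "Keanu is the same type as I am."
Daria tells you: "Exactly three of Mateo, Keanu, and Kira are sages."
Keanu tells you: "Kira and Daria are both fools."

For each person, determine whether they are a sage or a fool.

Kira: fool, Mateo: sage, Daria: fool, Keanu: sage

Consider Kira. Suppose Kira is a sage.
Then no assignment of the remaining roles makes every statement match its speaker's type — contradiction.
So Kira is a fool.
With that fixed, Daria's statement is false, so Daria is a fool.
With that fixed, Keanu's statement is true, so Keanu is a sage.
Consider Mateo. Suppose Mateo is a fool.
Then Kira's statement comes out true, contradicting Kira being a fool.
So Mateo is a sage.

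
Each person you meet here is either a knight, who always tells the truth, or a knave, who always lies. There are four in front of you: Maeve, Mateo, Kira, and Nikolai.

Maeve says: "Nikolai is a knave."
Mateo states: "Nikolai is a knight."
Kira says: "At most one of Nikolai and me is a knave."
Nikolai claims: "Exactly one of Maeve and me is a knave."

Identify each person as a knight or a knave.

Maeve: knave, Mateo: knight, Kira: knight, Nikolai: knight

Consider Maeve. Suppose Maeve is a knight.
Then whichever role Nikolai has, Nikolai's statement has the wrong truth value — contradiction.
So Maeve is a knave.
Consider Mateo. Suppose Mateo is a knave.
Then no assignment of the remaining roles makes every statement match its speaker's type — contradiction.
So Mateo is a knight.
Consider Kira. Suppose Kira is a knave.
Then no assignment of the remaining roles makes every statement match its speaker's type — contradiction.
So Kira is a knight.
Consider Nikolai. Suppose Nikolai is a knave.
Then Maeve's statement comes out true, contradicting Maeve being a knave.
So Nikolai is a knight.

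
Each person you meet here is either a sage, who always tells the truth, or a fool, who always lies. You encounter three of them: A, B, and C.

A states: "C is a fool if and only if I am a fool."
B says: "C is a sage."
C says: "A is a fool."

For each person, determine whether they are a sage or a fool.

A: fool, B: sage, C: sage

Consider A. Suppose A is a sage.
Then no assignment of the remaining roles makes every statement match its speaker's type — contradiction.
So A is a fool.
With that fixed, C's statement is true, so C is a sage.
With that fixed, B's statement is true, so B is a sage.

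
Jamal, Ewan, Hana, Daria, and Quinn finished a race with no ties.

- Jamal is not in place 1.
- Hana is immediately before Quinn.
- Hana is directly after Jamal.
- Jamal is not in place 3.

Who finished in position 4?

With clues 1–3, Daria, Ewan, and Jamal are ruled out for place 4.
With clues 1–4, Hana is ruled out for place 4.
So place 4 is Quinn.

Quinn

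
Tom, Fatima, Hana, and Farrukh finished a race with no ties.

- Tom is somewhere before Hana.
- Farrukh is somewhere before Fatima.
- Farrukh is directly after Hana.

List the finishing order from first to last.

From clue 1: Tom is in {1,2,3}.
From clues 1–3: Tom → place 1, Hana → place 2, Farrukh → place 3, Fatima → place 4.

Tom, Hana, Farrukh, Fatima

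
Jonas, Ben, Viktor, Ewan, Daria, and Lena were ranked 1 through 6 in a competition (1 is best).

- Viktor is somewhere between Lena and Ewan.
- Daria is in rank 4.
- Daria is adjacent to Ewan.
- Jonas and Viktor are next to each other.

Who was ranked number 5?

With clues 1–2, Daria is ruled out for rank 5.
With clues 1–3, Lena is ruled out for rank 5.
With clues 1–4, Ben, Jonas, and Viktor are ruled out for rank 5.
So rank 5 is Ewan.

Ewan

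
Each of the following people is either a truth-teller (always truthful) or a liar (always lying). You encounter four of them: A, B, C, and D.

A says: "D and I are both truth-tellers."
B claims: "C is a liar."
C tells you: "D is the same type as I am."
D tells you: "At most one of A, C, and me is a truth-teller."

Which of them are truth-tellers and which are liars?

Consider A. Suppose A is a truth-teller.
Then no assignment of the remaining roles makes every statement match its speaker's type — contradiction.
So A is a liar.
Consider B. Suppose B is a liar.
Then no assignment of the remaining roles makes every statement match its speaker's type — contradiction.
So B is a truth-teller.
Consider C. Suppose C is a truth-teller.
Then B's statement comes out false, contradicting B being a truth-teller.
So C is a liar.
With that fixed, D's statement is true, so D is a truth-teller.

A: liar, B: truth-teller, C: liar, D: truth-teller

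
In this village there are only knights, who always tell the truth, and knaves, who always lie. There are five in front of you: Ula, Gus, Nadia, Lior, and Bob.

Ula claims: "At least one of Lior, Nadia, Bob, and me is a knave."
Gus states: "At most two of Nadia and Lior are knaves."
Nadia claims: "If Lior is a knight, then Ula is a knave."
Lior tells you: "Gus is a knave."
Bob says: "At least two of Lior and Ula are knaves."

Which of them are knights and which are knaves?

Ula: knight, Gus: knight, Nadia: knight, Lior: knave, Bob: knave

Regardless of anyone's role, Gus's statement is true, so Gus is a knight.
With that fixed, Lior's statement is false, so Lior is a knave.
With that fixed, Ula's statement is true, so Ula is a knight.
With that fixed, Nadia's statement is true, so Nadia is a knight.
With that fixed, Bob's statement is false, so Bob is a knave.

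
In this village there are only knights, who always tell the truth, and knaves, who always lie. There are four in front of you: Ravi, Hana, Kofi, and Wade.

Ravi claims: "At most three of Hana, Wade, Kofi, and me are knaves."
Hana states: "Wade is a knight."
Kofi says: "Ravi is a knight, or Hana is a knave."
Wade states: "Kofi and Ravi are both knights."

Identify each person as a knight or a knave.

Consider Ravi. Suppose Ravi is a knave.
Then no assignment of the remaining roles makes every statement match its speaker's type — contradiction.
So Ravi is a knight.
With that fixed, Kofi's statement is true, so Kofi is a knight.
With that fixed, Wade's statement is true, so Wade is a knight.
With that fixed, Hana's statement is true, so Hana is a knight.

Ravi: knight, Hana: knight, Kofi: knight, Wade: knight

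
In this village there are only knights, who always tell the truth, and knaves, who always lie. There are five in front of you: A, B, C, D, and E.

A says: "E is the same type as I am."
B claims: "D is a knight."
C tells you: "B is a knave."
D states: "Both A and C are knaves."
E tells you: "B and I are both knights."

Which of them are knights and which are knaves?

A: knave, B: knight, C: knave, D: knight, E: knight

Consider A. Suppose A is a knight.
Then no assignment of the remaining roles makes every statement match its speaker's type — contradiction.
So A is a knave.
Consider B. Suppose B is a knave.
Then no assignment of the remaining roles makes every statement match its speaker's type — contradiction.
So B is a knight.
With that fixed, C's statement is false, so C is a knave.
With that fixed, D's statement is true, so D is a knight.
Consider E. Suppose E is a knave.
Then A's statement comes out true, contradicting A being a knave.
So E is a knight.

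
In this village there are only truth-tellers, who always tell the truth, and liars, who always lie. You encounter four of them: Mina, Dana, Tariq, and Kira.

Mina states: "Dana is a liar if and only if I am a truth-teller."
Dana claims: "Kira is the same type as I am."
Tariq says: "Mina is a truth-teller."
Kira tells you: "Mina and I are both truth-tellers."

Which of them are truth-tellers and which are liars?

Consider Mina. Suppose Mina is a liar.
Then no assignment of the remaining roles makes every statement match its speaker's type — contradiction.
So Mina is a truth-teller.
With that fixed, Tariq's statement is true, so Tariq is a truth-teller.
Consider Dana. Suppose Dana is a truth-teller.
Then Mina's statement comes out false, contradicting Mina being a truth-teller.
So Dana is a liar.
Consider Kira. Suppose Kira is a liar.
Then Dana's statement comes out true, contradicting Dana being a liar.
So Kira is a truth-teller.

Mina: truth-teller, Dana: liar, Tariq: truth-teller, Kira: truth-teller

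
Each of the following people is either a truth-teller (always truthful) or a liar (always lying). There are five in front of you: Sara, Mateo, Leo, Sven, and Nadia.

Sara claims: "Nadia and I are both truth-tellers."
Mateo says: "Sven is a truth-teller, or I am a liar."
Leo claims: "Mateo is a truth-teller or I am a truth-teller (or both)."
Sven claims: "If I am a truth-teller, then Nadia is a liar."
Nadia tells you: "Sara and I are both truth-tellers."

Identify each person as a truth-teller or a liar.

Consider Sara. Suppose Sara is a truth-teller.
Then no assignment of the remaining roles makes every statement match its speaker's type — contradiction.
So Sara is a liar.
With that fixed, Nadia's statement is false, so Nadia is a liar.
With that fixed, Sven's statement is true, so Sven is a truth-teller.
With that fixed, Mateo's statement is true, so Mateo is a truth-teller.
With that fixed, Leo's statement is true, so Leo is a truth-teller.

Sara: liar, Mateo: truth-teller, Leo: truth-teller, Sven: truth-teller, Nadia: liar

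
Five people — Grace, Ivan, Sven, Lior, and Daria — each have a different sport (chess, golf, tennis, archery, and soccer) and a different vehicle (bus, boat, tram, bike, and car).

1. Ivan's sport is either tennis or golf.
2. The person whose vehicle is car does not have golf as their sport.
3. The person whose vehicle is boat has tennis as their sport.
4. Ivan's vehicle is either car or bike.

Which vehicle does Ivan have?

With clues 1–3, car is impossible for Ivan's vehicle.
With clues 1–4, boat, bus, and tram are impossible for Ivan's vehicle.
That leaves bike.

bike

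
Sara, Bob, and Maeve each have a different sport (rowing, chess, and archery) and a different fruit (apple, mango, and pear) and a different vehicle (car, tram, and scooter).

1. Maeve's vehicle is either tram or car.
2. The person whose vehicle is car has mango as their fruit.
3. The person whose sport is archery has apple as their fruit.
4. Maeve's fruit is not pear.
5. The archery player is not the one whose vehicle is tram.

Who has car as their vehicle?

Maeve

With clues 1–5, Bob and Sara are impossible for the one with vehicle car.
That leaves Maeve.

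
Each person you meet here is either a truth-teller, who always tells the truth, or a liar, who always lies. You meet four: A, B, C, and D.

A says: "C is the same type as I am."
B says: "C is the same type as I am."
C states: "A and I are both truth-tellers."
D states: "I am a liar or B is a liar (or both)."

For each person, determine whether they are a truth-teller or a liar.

A: truth-teller, B: liar, C: truth-teller, D: truth-teller

Consider A. Suppose A is a liar.
Then no assignment of the remaining roles makes every statement match its speaker's type — contradiction.
So A is a truth-teller.
Consider B. Suppose B is a truth-teller.
Then whichever role D has, D's statement has the wrong truth value — contradiction.
So B is a liar.
With that fixed, D's statement is true, so D is a truth-teller.
Consider C. Suppose C is a liar.
Then A's statement comes out false, contradicting A being a truth-teller.
So C is a truth-teller.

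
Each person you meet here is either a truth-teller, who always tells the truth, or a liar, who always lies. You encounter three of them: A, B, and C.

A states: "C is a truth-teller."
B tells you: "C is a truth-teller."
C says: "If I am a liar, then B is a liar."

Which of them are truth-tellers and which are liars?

A: truth-teller, B: truth-teller, C: truth-teller

Consider A. Suppose A is a liar.
Then no assignment of the remaining roles makes every statement match its speaker's type — contradiction.
So A is a truth-teller.
Consider B. Suppose B is a liar.
Then no assignment of the remaining roles makes every statement match its speaker's type — contradiction.
So B is a truth-teller.
Consider C. Suppose C is a liar.
Then A's statement comes out false, contradicting A being a truth-teller.
So C is a truth-teller.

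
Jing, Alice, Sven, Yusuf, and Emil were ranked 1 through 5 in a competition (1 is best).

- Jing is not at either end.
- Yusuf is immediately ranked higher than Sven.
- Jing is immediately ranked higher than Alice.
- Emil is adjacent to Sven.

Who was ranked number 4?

With clues 1–3, Emil and Sven are ruled out for rank 4.
With clues 1–4, Alice and Yusuf are ruled out for rank 4.
So rank 4 is Jing.

Jing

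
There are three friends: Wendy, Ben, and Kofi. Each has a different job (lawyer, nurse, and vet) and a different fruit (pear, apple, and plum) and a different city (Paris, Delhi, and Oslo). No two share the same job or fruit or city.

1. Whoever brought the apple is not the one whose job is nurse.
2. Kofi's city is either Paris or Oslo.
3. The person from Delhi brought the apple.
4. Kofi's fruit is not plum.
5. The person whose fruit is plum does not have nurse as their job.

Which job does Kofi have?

With clues 1–5, lawyer and vet are impossible for Kofi's job.
That leaves nurse.

nurse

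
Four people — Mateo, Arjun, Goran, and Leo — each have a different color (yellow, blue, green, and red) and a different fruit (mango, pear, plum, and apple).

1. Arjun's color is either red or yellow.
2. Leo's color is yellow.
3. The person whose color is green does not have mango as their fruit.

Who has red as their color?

Arjun

With clues 1–2, Goran, Leo, and Mateo are impossible for the one with color red.
That leaves Arjun.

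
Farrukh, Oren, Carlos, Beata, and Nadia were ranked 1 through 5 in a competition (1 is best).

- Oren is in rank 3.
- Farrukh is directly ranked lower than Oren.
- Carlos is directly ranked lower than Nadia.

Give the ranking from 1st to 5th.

Nadia, Carlos, Oren, Farrukh, Beata

From clue 1: Oren → rank 3.
From clues 1–2: Farrukh → rank 4.
From clues 1–3: Nadia → rank 1, Carlos → rank 2, Beata → rank 5.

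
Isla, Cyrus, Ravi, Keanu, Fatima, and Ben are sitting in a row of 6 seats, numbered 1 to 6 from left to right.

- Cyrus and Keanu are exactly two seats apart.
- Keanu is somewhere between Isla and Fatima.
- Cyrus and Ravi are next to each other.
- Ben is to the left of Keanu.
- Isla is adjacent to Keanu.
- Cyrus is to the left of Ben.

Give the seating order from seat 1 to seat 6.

From clues 1–2: Keanu is in {2,3,4,5}.
From clues 1–3: Cyrus is in {2,3,4,5}.
From clues 1–4: Cyrus is in {3,5}.
From clues 1–6: Fatima → seat 1, Ravi → seat 2, Cyrus → seat 3, Ben → seat 4, Keanu → seat 5, Isla → seat 6.

Fatima, Ravi, Cyrus, Ben, Keanu, Isla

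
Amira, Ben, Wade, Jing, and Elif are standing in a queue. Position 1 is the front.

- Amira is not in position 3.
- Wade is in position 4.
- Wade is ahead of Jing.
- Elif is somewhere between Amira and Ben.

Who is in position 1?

Amira

With clues 1–2, Wade is ruled out for position 1.
With clues 1–3, Jing is ruled out for position 1.
With clues 1–4, Ben and Elif are ruled out for position 1.
So position 1 is Amira.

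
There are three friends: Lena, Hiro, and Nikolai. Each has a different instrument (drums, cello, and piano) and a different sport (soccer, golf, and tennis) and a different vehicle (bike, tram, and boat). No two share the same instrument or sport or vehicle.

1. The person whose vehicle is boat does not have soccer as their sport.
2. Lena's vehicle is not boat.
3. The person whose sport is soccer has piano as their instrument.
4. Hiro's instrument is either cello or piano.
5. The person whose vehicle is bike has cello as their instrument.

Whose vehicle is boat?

With clues 1–2, Lena is impossible for the one with vehicle boat.
With clues 1–5, Hiro is impossible for the one with vehicle boat.
That leaves Nikolai.

Nikolai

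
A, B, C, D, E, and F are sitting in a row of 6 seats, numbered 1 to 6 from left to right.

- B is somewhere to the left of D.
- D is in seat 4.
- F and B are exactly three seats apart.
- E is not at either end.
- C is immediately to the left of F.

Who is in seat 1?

With clue 1, D is ruled out for seat 1.
With clues 1–3, B and F are ruled out for seat 1.
With clues 1–4, E is ruled out for seat 1.
With clues 1–5, C is ruled out for seat 1.
So seat 1 is A.

A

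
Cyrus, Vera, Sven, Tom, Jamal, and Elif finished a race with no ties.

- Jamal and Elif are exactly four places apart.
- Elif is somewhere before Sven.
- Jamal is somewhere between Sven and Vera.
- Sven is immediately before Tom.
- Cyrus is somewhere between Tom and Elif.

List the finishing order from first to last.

From clue 1: Jamal is in {1,2,5,6}.
From clues 1–2: Jamal is in {1,5,6}.
From clues 1–3: Elif → place 1, Jamal → place 5.
From clues 1–4: Vera → place 6.
From clues 1–5: Cyrus → place 2, Sven → place 3, Tom → place 4.

Elif, Cyrus, Sven, Tom, Jamal, Vera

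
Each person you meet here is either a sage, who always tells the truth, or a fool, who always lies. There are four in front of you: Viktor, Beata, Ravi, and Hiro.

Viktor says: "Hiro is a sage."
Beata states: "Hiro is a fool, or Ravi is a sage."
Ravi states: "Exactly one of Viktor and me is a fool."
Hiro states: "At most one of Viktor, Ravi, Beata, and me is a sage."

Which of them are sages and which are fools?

Viktor: fool, Beata: sage, Ravi: sage, Hiro: fool

Consider Viktor. Suppose Viktor is a sage.
Then whichever role Ravi has, Ravi's statement has the wrong truth value — contradiction.
So Viktor is a fool.
Consider Beata. Suppose Beata is a fool.
Then no assignment of the remaining roles makes every statement match its speaker's type — contradiction.
So Beata is a sage.
Consider Ravi. Suppose Ravi is a fool.
Then whichever role Hiro has, Hiro's statement has the wrong truth value — contradiction.
So Ravi is a sage.
With that fixed, Hiro's statement is false, so Hiro is a fool.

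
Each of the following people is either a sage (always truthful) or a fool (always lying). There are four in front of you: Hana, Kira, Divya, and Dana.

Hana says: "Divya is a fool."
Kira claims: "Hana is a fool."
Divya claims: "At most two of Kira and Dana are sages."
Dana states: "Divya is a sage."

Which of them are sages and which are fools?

Hana: fool, Kira: sage, Divya: sage, Dana: sage

Regardless of anyone's role, Divya's statement is true, so Divya is a sage.
With that fixed, Dana's statement is true, so Dana is a sage.
With that fixed, Hana's statement is false, so Hana is a fool.
With that fixed, Kira's statement is true, so Kira is a sage.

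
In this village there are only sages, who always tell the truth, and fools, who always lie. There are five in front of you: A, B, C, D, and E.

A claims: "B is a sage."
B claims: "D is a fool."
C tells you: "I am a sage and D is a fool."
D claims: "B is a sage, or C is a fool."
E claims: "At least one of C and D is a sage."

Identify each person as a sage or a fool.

A: fool, B: fool, C: fool, D: sage, E: sage

Consider A. Suppose A is a sage.
Then no assignment of the remaining roles makes every statement match its speaker's type — contradiction.
So A is a fool.
Consider B. Suppose B is a sage.
Then A's statement comes out true, contradicting A being a fool.
So B is a fool.
Consider C. Suppose C is a sage.
Then no assignment of the remaining roles makes every statement match its speaker's type — contradiction.
So C is a fool.
With that fixed, D's statement is true, so D is a sage.
With that fixed, E's statement is true, so E is a sage.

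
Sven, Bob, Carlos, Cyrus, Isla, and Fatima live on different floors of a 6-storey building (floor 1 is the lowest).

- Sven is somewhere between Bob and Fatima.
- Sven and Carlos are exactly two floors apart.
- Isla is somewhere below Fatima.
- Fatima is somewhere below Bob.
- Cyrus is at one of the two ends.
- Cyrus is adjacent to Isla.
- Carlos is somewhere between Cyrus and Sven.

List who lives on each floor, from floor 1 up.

From clue 1: Sven is in {2,3,4,5}.
From clues 1–4: Isla is in {1,2}.
From clues 1–5: Cyrus is in {1,6}.
From clues 1–6: Cyrus → floor 1, Isla → floor 2.
From clues 1–7: Carlos → floor 3, Fatima → floor 4, Sven → floor 5, Bob → floor 6.

Cyrus, Isla, Carlos, Fatima, Sven, Bob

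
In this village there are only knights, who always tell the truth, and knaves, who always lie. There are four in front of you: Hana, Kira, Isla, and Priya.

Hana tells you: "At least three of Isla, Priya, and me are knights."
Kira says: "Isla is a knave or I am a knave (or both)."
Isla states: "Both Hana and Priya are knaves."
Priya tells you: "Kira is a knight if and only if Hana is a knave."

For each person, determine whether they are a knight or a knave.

Consider Hana. Suppose Hana is a knight.
Then no assignment of the remaining roles makes every statement match its speaker's type — contradiction.
So Hana is a knave.
Consider Kira. Suppose Kira is a knave.
Then Kira's own statement would have to be false, but it can't be — contradiction.
So Kira is a knight.
With that fixed, Priya's statement is true, so Priya is a knight.
With that fixed, Isla's statement is false, so Isla is a knave.

Hana: knave, Kira: knight, Isla: knave, Priya: knight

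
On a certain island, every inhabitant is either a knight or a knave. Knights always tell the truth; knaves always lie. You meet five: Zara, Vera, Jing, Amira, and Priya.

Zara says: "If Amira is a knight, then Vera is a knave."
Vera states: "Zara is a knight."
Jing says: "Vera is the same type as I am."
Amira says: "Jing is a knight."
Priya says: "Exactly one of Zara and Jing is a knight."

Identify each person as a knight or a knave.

Consider Zara. Suppose Zara is a knave.
Then no assignment of the remaining roles makes every statement match its speaker's type — contradiction.
So Zara is a knight.
With that fixed, Vera's statement is true, so Vera is a knight.
Consider Jing. Suppose Jing is a knight.
Then no assignment of the remaining roles makes every statement match its speaker's type — contradiction.
So Jing is a knave.
With that fixed, Amira's statement is false, so Amira is a knave.
With that fixed, Priya's statement is true, so Priya is a knight.

Zara: knight, Vera: knight, Jing: knave, Amira: knave, Priya: knight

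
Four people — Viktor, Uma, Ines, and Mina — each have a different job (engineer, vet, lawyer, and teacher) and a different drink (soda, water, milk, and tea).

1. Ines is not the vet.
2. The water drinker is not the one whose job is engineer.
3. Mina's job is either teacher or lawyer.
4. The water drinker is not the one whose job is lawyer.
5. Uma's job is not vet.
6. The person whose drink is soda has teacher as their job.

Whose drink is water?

Viktor

With clues 1–6, Ines, Mina, and Uma are impossible for the one with drink water.
That leaves Viktor.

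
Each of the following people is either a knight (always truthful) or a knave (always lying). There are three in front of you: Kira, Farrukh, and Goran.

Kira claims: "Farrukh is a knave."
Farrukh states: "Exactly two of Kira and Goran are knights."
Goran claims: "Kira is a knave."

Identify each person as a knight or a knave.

Kira: knight, Farrukh: knave, Goran: knave

Consider Kira. Suppose Kira is a knave.
Then no assignment of the remaining roles makes every statement match its speaker's type — contradiction.
So Kira is a knight.
With that fixed, Goran's statement is false, so Goran is a knave.
With that fixed, Farrukh's statement is false, so Farrukh is a knave.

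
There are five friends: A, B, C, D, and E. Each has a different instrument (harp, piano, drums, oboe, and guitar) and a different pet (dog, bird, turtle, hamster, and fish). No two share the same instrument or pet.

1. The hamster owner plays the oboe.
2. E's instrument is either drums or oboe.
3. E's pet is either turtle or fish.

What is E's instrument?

With clues 1–2, guitar, harp, and piano are impossible for E's instrument.
With clues 1–3, oboe is impossible for E's instrument.
That leaves drums.

drums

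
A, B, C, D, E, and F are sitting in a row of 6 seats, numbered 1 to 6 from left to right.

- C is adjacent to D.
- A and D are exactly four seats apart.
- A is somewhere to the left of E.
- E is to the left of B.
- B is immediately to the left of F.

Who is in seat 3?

B

With clues 1–2, A and D are ruled out for seat 3.
With clues 1–3, C is ruled out for seat 3.
With clues 1–5, E and F are ruled out for seat 3.
So seat 3 is B.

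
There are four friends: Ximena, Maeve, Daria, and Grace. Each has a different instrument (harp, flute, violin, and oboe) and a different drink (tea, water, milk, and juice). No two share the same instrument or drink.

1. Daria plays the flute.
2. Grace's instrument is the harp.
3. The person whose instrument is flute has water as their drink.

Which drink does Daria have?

water

With clues 1–3, juice, milk, and tea are impossible for Daria's drink.
That leaves water.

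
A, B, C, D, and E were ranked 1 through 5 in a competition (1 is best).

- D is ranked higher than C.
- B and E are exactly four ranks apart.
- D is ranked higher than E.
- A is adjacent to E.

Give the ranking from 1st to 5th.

B, D, C, A, E

From clue 1: C is in {2,3,4,5}.
From clues 1–2: B is in {1,5}.
From clues 1–3: B → rank 1, E → rank 5.
From clues 1–4: D → rank 2, C → rank 3, A → rank 4.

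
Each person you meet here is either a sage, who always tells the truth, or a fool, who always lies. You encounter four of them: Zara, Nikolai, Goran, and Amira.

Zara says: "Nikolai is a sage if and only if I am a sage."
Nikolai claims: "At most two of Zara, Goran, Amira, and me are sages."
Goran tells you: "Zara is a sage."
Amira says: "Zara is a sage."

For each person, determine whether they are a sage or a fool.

Consider Zara. Suppose Zara is a sage.
Then no assignment of the remaining roles makes every statement match its speaker's type — contradiction.
So Zara is a fool.
With that fixed, Goran's statement is false, so Goran is a fool.
With that fixed, Amira's statement is false, so Amira is a fool.
With that fixed, Nikolai's statement is true, so Nikolai is a sage.

Zara: fool, Nikolai: sage, Goran: fool, Amira: fool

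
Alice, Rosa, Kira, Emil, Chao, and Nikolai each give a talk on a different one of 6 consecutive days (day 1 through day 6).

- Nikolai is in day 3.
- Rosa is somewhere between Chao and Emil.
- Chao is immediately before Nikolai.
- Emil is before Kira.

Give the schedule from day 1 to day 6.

From clue 1: Nikolai → day 3.
From clues 1–2: Rosa is in {2,4,5}.
From clues 1–3: Chao → day 2.
From clues 1–4: Alice → day 1, Rosa → day 4, Emil → day 5, Kira → day 6.

Alice, Chao, Nikolai, Rosa, Emil, Kira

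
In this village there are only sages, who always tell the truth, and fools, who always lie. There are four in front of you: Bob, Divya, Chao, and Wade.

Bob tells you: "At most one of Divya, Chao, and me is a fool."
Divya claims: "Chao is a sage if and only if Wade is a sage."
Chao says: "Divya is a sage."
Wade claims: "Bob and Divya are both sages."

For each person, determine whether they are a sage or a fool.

Consider Bob. Suppose Bob is a fool.
Then no assignment of the remaining roles makes every statement match its speaker's type — contradiction.
So Bob is a sage.
Consider Divya. Suppose Divya is a fool.
Then no assignment of the remaining roles makes every statement match its speaker's type — contradiction.
So Divya is a sage.
With that fixed, Chao's statement is true, so Chao is a sage.
With that fixed, Wade's statement is true, so Wade is a sage.

Bob: sage, Divya: sage, Chao: sage, Wade: sage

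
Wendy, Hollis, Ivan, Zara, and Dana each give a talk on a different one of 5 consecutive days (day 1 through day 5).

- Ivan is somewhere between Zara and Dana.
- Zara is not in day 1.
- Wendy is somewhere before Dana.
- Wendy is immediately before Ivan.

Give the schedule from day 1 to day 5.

From clue 1: Ivan is in {2,3,4}.
From clues 1–3: Ivan is in {3,4}.
From clues 1–4: Hollis → day 1, Zara → day 2, Wendy → day 3, Ivan → day 4, Dana → day 5.

Hollis, Zara, Wendy, Ivan, Dana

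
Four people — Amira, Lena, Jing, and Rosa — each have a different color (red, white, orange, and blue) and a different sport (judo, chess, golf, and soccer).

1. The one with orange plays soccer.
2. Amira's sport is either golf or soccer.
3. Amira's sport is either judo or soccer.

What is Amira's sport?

soccer

With clues 1–2, chess and judo are impossible for Amira's sport.
With clues 1–3, golf is impossible for Amira's sport.
That leaves soccer.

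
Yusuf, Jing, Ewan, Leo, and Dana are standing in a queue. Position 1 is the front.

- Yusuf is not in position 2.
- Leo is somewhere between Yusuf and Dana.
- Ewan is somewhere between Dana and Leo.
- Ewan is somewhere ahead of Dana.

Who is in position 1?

Yusuf

With clues 1–2, Leo is ruled out for position 1.
With clues 1–3, Ewan is ruled out for position 1.
With clues 1–4, Dana and Jing are ruled out for position 1.
So position 1 is Yusuf.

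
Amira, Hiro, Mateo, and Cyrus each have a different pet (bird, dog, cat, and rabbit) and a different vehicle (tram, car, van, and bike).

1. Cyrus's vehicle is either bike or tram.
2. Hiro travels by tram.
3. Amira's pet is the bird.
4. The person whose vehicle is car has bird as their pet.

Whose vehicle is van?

Clue 1 rules out Cyrus for the one with vehicle van.
With clues 1–2, Hiro is impossible for the one with vehicle van.
With clues 1–4, Amira is impossible for the one with vehicle van.
That leaves Mateo.

Mateo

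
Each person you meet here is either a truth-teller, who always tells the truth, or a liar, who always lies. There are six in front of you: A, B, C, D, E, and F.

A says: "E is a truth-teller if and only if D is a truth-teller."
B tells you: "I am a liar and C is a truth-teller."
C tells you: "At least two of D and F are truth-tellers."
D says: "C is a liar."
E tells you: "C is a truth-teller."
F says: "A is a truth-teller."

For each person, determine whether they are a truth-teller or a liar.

Consider A. Suppose A is a truth-teller.
Then no assignment of the remaining roles makes every statement match its speaker's type — contradiction.
So A is a liar.
With that fixed, F's statement is false, so F is a liar.
With that fixed, C's statement is false, so C is a liar.
With that fixed, D's statement is true, so D is a truth-teller.
With that fixed, E's statement is false, so E is a liar.
With that fixed, B's statement is false, so B is a liar.

A: liar, B: liar, C: liar, D: truth-teller, E: liar, F: liar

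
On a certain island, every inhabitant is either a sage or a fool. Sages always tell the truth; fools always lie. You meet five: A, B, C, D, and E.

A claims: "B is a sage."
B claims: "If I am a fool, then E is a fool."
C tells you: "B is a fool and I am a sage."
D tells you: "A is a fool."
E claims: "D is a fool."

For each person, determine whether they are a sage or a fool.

Consider A. Suppose A is a fool.
Then no assignment of the remaining roles makes every statement match its speaker's type — contradiction.
So A is a sage.
With that fixed, D's statement is false, so D is a fool.
With that fixed, E's statement is true, so E is a sage.
Consider B. Suppose B is a fool.
Then A's statement comes out false, contradicting A being a sage.
So B is a sage.
With that fixed, C's statement is false, so C is a fool.

A: sage, B: sage, C: fool, D: fool, E: sage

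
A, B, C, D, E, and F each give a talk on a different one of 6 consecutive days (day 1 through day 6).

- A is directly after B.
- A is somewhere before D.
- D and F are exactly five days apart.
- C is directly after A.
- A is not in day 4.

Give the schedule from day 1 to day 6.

From clue 1: A is in {2,3,4,5,6}.
From clues 1–2: A is in {2,3,4,5}.
From clues 1–3: F → day 1, D → day 6.
From clues 1–4: A is in {3,4}.
From clues 1–5: B → day 2, A → day 3, C → day 4, E → day 5.

F, B, A, C, E, D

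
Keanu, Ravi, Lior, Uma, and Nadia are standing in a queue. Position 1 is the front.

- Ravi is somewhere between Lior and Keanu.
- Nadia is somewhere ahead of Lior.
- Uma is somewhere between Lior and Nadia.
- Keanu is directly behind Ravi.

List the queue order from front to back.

Nadia, Uma, Lior, Ravi, Keanu

From clue 1: Ravi is in {2,3,4}.
From clues 1–3: Lior is in {3,5}.
From clues 1–4: Nadia → position 1, Uma → position 2, Lior → position 3, Ravi → position 4, Keanu → position 5.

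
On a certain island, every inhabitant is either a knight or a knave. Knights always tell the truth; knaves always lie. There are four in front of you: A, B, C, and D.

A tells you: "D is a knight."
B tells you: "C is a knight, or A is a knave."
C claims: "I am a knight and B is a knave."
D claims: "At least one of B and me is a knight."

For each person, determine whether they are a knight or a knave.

Consider A. Suppose A is a knave.
Then no assignment of the remaining roles makes every statement match its speaker's type — contradiction.
So A is a knight.
Consider B. Suppose B is a knight.
Then no assignment of the remaining roles makes every statement match its speaker's type — contradiction.
So B is a knave.
Consider C. Suppose C is a knight.
Then B's statement comes out true, contradicting B being a knave.
So C is a knave.
Consider D. Suppose D is a knave.
Then A's statement comes out false, contradicting A being a knight.
So D is a knight.

A: knight, B: knave, C: knave, D: knight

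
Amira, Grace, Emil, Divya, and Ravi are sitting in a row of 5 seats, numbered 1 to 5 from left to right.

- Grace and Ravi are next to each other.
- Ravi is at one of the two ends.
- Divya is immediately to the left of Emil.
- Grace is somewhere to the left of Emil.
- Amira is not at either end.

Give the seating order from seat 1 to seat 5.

From clues 1–2: Grace is in {2,4}.
From clues 1–4: Ravi → seat 1, Grace → seat 2.
From clues 1–5: Amira → seat 3, Divya → seat 4, Emil → seat 5.

Ravi, Grace, Amira, Divya, Emil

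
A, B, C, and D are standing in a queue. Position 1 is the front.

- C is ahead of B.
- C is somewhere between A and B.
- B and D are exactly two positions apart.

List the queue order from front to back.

From clue 1: B is in {2,3,4}.
From clues 1–2: A is in {1,2}.
From clues 1–3: A → position 1, D → position 2, C → position 3, B → position 4.

A, D, C, B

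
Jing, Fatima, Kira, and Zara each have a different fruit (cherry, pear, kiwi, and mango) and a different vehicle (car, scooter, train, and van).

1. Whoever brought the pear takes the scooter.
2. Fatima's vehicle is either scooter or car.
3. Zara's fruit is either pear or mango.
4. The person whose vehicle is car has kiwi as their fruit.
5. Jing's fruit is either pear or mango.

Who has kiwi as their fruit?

Fatima

With clues 1–3, Zara is impossible for the one with fruit kiwi.
With clues 1–5, Jing and Kira are impossible for the one with fruit kiwi.
That leaves Fatima.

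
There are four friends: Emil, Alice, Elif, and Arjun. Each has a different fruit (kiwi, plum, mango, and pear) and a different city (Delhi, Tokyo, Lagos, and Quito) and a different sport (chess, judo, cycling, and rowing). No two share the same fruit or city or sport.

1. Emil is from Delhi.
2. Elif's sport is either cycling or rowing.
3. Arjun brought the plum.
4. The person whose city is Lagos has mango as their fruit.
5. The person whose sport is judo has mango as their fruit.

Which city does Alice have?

Lagos

Clue 1 rules out Delhi for Alice's city.
With clues 1–5, Quito and Tokyo are impossible for Alice's city.
That leaves Lagos.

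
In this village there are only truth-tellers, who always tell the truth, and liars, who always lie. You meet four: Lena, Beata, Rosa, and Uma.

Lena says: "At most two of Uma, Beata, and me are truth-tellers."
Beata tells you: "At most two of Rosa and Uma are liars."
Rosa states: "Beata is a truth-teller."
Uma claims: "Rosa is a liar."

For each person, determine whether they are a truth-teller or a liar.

Regardless of anyone's role, Beata's statement is true, so Beata is a truth-teller.
With that fixed, Rosa's statement is true, so Rosa is a truth-teller.
With that fixed, Uma's statement is false, so Uma is a liar.
With that fixed, Lena's statement is true, so Lena is a truth-teller.

Lena: truth-teller, Beata: truth-teller, Rosa: truth-teller, Uma: liar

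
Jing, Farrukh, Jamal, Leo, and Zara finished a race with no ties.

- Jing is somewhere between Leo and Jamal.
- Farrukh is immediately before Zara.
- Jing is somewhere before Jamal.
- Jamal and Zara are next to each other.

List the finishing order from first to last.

From clue 1: Jing is in {2,3,4}.
From clues 1–2: Jing is in {2,4}.
From clues 1–4: Leo → place 1, Jing → place 2, Farrukh → place 3, Zara → place 4, Jamal → place 5.

Leo, Jing, Farrukh, Zara, Jamal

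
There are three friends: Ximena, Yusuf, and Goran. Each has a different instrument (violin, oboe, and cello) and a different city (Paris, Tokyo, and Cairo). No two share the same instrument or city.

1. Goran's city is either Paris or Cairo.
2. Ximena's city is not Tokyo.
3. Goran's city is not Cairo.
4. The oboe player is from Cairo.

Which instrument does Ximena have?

With clues 1–4, cello and violin are impossible for Ximena's instrument.
That leaves oboe.

oboe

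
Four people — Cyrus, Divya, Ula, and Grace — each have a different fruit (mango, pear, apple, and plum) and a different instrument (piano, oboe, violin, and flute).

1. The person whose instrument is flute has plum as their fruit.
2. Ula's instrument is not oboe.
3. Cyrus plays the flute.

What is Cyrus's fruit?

With clues 1–3, apple, mango, and pear are impossible for Cyrus's fruit.
That leaves plum.

plum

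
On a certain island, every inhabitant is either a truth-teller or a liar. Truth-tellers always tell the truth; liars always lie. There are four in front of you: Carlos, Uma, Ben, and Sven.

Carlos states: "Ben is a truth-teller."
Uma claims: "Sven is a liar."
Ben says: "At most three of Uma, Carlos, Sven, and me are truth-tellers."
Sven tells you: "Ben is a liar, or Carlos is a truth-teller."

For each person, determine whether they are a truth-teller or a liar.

Consider Carlos. Suppose Carlos is a liar.
Then no assignment of the remaining roles makes every statement match its speaker's type — contradiction.
So Carlos is a truth-teller.
With that fixed, Sven's statement is true, so Sven is a truth-teller.
With that fixed, Uma's statement is false, so Uma is a liar.
With that fixed, Ben's statement is true, so Ben is a truth-teller.

Carlos: truth-teller, Uma: liar, Ben: truth-teller, Sven: truth-teller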